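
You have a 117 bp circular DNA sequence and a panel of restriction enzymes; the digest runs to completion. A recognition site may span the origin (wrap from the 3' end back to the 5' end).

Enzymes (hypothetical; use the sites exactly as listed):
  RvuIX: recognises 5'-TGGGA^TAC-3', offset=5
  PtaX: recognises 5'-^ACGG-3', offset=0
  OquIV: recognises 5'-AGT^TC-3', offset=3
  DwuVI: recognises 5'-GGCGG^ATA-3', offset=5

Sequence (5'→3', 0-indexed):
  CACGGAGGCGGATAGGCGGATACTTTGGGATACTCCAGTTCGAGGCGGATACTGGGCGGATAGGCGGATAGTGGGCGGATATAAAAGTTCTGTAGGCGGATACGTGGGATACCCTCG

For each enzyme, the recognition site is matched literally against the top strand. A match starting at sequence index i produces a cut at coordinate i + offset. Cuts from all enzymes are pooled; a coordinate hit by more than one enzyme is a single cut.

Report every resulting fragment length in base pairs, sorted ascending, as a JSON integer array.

Scan for sites:
  RvuIX TGGGATAC/5: at [25, 104] ⇒ [30, 109]
  PtaX ACGG/0: at [1] ⇒ [1]
  OquIV AGTTC/3: at [36, 85] ⇒ [39, 88]
  DwuVI GGCGGATA/5: at [6, 14, 43, 54, 62, 73, 94] ⇒ [11, 19, 48, 59, 67, 78, 99]

Pooled cuts: [1, 11, 19, 30, 39, 48, 59, 67, 78, 88, 99, 109]

Fragments:
  1→11: 10 bp
  11→19: 8 bp
  19→30: 11 bp
  30→39: 9 bp
  39→48: 9 bp
  48→59: 11 bp
  59→67: 8 bp
  67→78: 11 bp
  78→88: 10 bp
  88→99: 11 bp
  99→109: 10 bp
  109→1 (wrap): 117-109+1 = 9 bp

[8,8,9,9,9,10,10,10,11,11,11,11]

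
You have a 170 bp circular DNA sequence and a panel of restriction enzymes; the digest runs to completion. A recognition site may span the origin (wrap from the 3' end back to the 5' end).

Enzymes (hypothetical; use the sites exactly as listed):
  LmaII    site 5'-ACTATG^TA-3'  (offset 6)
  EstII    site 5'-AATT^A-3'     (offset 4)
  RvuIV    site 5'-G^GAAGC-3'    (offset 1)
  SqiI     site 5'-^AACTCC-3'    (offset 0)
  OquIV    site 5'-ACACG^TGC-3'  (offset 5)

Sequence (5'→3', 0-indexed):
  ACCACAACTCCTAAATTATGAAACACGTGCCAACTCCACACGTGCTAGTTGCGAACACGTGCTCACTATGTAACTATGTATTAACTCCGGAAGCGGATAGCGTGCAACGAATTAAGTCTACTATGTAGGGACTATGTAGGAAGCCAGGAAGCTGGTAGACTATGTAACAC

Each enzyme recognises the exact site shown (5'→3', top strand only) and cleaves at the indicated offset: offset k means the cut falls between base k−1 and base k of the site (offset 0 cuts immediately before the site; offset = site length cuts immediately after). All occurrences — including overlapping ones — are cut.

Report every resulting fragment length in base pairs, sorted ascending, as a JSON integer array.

Per-enzyme occurrences:
  LmaII (ACTATGTA, off=6): starts [64, 72, 119, 130, 158] → cuts [70, 78, 125, 136, 164]
  EstII (AATTA, off=4): starts [13, 109] → cuts [17, 113]
  RvuIV (GGAAGC, off=1): starts [88, 138, 146] → cuts [89, 139, 147]
  SqiI (AACTCC, off=0): starts [5, 31, 82] → cuts [5, 31, 82]
  OquIV (ACACGTGC, off=5): starts [22, 37, 54] → cuts [27, 42, 59]

All cut coordinates (distinct, sorted): [5, 17, 27, 31, 42, 59, 70, 78, 82, 89, 113, 125, 136, 139, 147, 164]

Fragment lengths:
  5→17: 12 bp
  17→27: 10 bp
  27→31: 4 bp
  31→42: 11 bp
  42→59: 17 bp
  59→70: 11 bp
  70→78: 8 bp
  78→82: 4 bp
  82→89: 7 bp
  89→113: 24 bp
  113→125: 12 bp
  125→136: 11 bp
  136→139: 3 bp
  139→147: 8 bp
  147→164: 17 bp
  164→5 (wrap): 170-164+5 = 11 bp

[3,4,4,7,8,8,10,11,11,11,11,12,12,17,17,24]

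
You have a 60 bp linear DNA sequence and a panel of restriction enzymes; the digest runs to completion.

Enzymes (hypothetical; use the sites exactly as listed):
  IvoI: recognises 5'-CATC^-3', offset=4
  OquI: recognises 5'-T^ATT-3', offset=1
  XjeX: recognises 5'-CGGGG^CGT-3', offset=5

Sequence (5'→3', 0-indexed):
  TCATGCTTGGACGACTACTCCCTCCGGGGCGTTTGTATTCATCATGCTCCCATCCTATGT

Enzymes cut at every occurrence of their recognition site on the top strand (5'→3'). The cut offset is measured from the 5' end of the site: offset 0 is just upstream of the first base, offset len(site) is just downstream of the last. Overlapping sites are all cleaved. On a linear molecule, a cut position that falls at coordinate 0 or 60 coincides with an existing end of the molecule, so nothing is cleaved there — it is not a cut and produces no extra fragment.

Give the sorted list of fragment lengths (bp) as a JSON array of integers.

Scan for sites:
  IvoI CATC/4: at [39, 50] ⇒ [43, 54]
  OquI TATT/1: at [35] ⇒ [36]
  XjeX CGGGGCGT/5: at [24] ⇒ [29]

Pooled cuts: [29, 36, 43, 54]

Fragments:
  [0,29): 29 bp
  [29,36): 7 bp
  [36,43): 7 bp
  [43,54): 11 bp
  [54,60): 6 bp

[6,7,7,11,29]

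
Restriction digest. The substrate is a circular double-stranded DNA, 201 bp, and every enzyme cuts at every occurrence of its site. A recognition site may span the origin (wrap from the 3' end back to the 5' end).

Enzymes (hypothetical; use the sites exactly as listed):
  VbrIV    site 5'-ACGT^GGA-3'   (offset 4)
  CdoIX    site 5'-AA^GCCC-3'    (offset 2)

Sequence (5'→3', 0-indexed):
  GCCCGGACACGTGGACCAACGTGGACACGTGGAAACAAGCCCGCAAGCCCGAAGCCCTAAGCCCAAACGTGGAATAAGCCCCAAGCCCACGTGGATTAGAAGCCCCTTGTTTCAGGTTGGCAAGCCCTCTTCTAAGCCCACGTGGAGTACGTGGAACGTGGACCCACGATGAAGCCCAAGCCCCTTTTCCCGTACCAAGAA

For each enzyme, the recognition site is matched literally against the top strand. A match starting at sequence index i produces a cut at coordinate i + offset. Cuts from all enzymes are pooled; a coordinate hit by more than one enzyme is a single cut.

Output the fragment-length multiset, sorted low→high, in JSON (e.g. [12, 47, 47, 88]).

[6,7,7,7,7,7,8,8,8,8,8,9,9,10,10,12,12,14,22,22]

Scan for sites:
  VbrIV ACGTGGA/4: at [8, 18, 26, 66, 88, 139, 148, 155] ⇒ [12, 22, 30, 70, 92, 143, 152, 159]
  CdoIX AAGCCC/2: at [36, 44, 51, 58, 75, 82, 99, 121, 133, 171, 177, 199] ⇒ [0, 38, 46, 53, 60, 77, 84, 101, 123, 135, 173, 179]

All cut coordinates (distinct, sorted): [0, 12, 22, 30, 38, 46, 53, 60, 70, 77, 84, 92, 101, 123, 135, 143, 152, 159, 173, 179]

Fragments:
  0→12: 12 bp
  12→22: 10 bp
  22→30: 8 bp
  30→38: 8 bp
  38→46: 8 bp
  46→53: 7 bp
  53→60: 7 bp
  60→70: 10 bp
  70→77: 7 bp
  77→84: 7 bp
  84→92: 8 bp
  92→101: 9 bp
  101→123: 22 bp
  123→135: 12 bp
  135→143: 8 bp
  143→152: 9 bp
  152→159: 7 bp
  159→173: 14 bp
  173→179: 6 bp
  179→0 (wrap): 201-179+0 = 22 bp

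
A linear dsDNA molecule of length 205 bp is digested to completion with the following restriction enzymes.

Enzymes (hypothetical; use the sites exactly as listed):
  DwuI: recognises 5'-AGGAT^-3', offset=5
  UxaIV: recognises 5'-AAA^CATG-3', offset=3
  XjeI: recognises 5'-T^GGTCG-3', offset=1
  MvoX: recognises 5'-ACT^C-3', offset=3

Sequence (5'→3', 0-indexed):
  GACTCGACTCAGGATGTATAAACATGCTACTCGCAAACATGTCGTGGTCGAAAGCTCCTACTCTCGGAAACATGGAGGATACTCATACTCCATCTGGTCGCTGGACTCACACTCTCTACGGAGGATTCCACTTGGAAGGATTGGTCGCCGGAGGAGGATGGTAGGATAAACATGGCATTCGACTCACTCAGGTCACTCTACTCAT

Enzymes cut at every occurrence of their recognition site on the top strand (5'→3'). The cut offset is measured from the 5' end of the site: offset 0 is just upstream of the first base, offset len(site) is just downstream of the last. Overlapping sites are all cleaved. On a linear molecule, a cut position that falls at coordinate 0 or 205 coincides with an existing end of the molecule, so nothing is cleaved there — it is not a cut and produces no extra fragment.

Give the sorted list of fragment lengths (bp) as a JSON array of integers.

[1,3,3,3,4,4,5,5,6,6,6,6,6,7,8,8,8,9,9,10,12,13,14,15,17,17]

Per-enzyme occurrences:
  DwuI (AGGAT, off=5): starts [10, 75, 121, 136, 154, 162] → cuts [15, 80, 126, 141, 159, 167]
  UxaIV (AAACATG, off=3): starts [19, 34, 67, 167] → cuts [22, 37, 70, 170]
  XjeI (TGGTCG, off=1): starts [44, 94, 141] → cuts [45, 95, 142]
  MvoX (ACTC, off=3): starts [1, 6, 28, 59, 80, 86, 104, 110, 181, 185, 194, 199] → cuts [4, 9, 31, 62, 83, 89, 107, 113, 184, 188, 197, 202]

Pooled cuts: [4, 9, 15, 22, 31, 37, 45, 62, 70, 80, 83, 89, 95, 107, 113, 126, 141, 142, 159, 167, 170, 184, 188, 197, 202]

Fragments:
  [0,4): 4 bp
  [4,9): 5 bp
  [9,15): 6 bp
  [15,22): 7 bp
  [22,31): 9 bp
  [31,37): 6 bp
  [37,45): 8 bp
  [45,62): 17 bp
  [62,70): 8 bp
  [70,80): 10 bp
  [80,83): 3 bp
  [83,89): 6 bp
  [89,95): 6 bp
  [95,107): 12 bp
  [107,113): 6 bp
  [113,126): 13 bp
  [126,141): 15 bp
  [141,142): 1 bp
  [142,159): 17 bp
  [159,167): 8 bp
  [167,170): 3 bp
  [170,184): 14 bp
  [184,188): 4 bp
  [188,197): 9 bp
  [197,202): 5 bp
  [202,205): 3 bp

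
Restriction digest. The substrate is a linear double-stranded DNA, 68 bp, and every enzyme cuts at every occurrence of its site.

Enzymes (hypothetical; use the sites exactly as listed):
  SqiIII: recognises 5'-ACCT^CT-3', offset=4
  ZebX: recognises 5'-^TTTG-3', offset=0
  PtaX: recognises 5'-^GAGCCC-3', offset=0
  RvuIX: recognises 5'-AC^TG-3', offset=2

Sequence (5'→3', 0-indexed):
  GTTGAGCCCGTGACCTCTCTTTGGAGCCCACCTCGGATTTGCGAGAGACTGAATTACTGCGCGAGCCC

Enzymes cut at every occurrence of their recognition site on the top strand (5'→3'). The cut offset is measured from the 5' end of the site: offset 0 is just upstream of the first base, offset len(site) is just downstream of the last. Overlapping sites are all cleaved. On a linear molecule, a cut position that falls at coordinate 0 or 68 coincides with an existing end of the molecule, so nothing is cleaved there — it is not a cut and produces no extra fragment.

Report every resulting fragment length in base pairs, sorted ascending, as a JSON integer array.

Site scan:
  SqiIII (ACCTCT, off=4): starts [12] → cuts [16]
  ZebX (TTTG, off=0): starts [19, 37] → cuts [19, 37]
  PtaX (GAGCCC, off=0): starts [3, 23, 62] → cuts [3, 23, 62]
  RvuIX (ACTG, off=2): starts [47, 55] → cuts [49, 57]

Pooled cuts: [3, 16, 19, 23, 37, 49, 57, 62]

Fragments:
  [0,3): 3 bp
  [3,16): 13 bp
  [16,19): 3 bp
  [19,23): 4 bp
  [23,37): 14 bp
  [37,49): 12 bp
  [49,57): 8 bp
  [57,62): 5 bp
  [62,68): 6 bp

[3,3,4,5,6,8,12,13,14]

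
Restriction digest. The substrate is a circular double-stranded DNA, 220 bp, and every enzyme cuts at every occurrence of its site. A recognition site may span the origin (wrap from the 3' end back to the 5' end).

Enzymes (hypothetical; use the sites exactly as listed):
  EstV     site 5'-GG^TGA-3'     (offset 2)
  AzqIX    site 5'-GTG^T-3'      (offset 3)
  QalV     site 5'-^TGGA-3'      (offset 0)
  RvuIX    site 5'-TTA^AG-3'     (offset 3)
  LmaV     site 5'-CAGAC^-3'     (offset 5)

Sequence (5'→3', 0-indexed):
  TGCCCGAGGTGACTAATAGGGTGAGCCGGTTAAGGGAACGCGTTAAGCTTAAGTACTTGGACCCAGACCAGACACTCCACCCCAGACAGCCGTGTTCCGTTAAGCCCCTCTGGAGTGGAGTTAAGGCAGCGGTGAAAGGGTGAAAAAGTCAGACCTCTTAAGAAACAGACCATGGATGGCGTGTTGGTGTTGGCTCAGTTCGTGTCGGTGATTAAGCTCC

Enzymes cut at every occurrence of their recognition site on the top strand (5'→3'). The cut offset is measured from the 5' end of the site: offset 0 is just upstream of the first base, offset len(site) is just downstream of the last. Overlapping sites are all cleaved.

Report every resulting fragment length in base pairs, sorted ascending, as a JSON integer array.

[2,4,5,5,6,6,6,6,6,7,8,8,8,8,9,10,11,11,11,12,13,14,14,15,15]

Site scan:
  EstV GGTGA/2: at [7, 19, 130, 138, 206] ⇒ [9, 21, 132, 140, 208]
  AzqIX GTGT/3: at [91, 180, 186, 201] ⇒ [94, 183, 189, 204]
  QalV TGGA/0: at [57, 110, 115, 172] ⇒ [57, 110, 115, 172]
  RvuIX TTAAG/3: at [29, 42, 48, 99, 120, 157, 211] ⇒ [32, 45, 51, 102, 123, 160, 214]
  LmaV CAGAC/5: at [63, 68, 82, 149, 165] ⇒ [68, 73, 87, 154, 170]

All cut coordinates (distinct, sorted): [9, 21, 32, 45, 51, 57, 68, 73, 87, 94, 102, 110, 115, 123, 132, 140, 154, 160, 170, 172, 183, 189, 204, 208, 214]

Fragment lengths:
  9→21: 12 bp
  21→32: 11 bp
  32→45: 13 bp
  45→51: 6 bp
  51→57: 6 bp
  57→68: 11 bp
  68→73: 5 bp
  73→87: 14 bp
  87→94: 7 bp
  94→102: 8 bp
  102→110: 8 bp
  110→115: 5 bp
  115→123: 8 bp
  123→132: 9 bp
  132→140: 8 bp
  140→154: 14 bp
  154→160: 6 bp
  160→170: 10 bp
  170→172: 2 bp
  172→183: 11 bp
  183→189: 6 bp
  189→204: 15 bp
  204→208: 4 bp
  208→214: 6 bp
  214→9 (wrap): 220-214+9 = 15 bp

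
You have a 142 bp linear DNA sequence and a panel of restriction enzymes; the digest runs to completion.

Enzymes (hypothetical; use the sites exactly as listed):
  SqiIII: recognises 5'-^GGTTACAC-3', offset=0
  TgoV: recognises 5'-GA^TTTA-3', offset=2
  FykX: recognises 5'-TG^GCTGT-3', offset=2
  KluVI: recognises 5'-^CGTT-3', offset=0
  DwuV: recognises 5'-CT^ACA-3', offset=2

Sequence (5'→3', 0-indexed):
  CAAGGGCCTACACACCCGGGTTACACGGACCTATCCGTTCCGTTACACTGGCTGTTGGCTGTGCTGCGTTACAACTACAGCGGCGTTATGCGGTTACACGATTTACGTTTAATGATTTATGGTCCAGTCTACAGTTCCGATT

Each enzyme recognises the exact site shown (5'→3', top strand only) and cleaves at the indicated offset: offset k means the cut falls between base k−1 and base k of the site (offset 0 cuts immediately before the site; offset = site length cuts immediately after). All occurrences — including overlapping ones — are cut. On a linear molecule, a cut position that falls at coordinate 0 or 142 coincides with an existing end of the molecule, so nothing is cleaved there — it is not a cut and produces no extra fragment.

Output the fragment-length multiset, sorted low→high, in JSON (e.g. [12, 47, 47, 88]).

[4,5,7,7,8,9,9,9,10,10,10,10,12,15,17]

Site scan:
  SqiIII (GGTTACAC, off=0): starts [18, 91] → cuts [18, 91]
  TgoV (GATTTA, off=2): starts [99, 113] → cuts [101, 115]
  FykX (TGGCTGT, off=2): starts [48, 55] → cuts [50, 57]
  KluVI (CGTT, off=0): starts [35, 40, 66, 83, 105] → cuts [35, 40, 66, 83, 105]
  DwuV (CTACA, off=2): starts [7, 74, 128] → cuts [9, 76, 130]

Pooled cuts: [9, 18, 35, 40, 50, 57, 66, 76, 83, 91, 101, 105, 115, 130]

Fragments:
  [0,9): 9 bp
  [9,18): 9 bp
  [18,35): 17 bp
  [35,40): 5 bp
  [40,50): 10 bp
  [50,57): 7 bp
  [57,66): 9 bp
  [66,76): 10 bp
  [76,83): 7 bp
  [83,91): 8 bp
  [91,101): 10 bp
  [101,105): 4 bp
  [105,115): 10 bp
  [115,130): 15 bp
  [130,142): 12 bp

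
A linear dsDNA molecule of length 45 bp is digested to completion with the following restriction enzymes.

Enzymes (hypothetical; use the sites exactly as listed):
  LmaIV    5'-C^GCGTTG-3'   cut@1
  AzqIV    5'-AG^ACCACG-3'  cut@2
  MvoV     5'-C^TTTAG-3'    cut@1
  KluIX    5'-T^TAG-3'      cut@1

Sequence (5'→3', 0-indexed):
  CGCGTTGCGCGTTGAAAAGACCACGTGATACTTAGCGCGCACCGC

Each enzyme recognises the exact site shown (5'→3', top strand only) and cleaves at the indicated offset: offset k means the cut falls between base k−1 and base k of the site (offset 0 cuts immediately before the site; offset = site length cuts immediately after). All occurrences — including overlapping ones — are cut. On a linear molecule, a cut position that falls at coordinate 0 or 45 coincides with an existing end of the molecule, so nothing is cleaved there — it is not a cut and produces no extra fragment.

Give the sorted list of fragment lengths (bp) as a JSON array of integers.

[1,7,11,13,13]

Scan for sites:
  LmaIV (CGCGTTG, off=1): starts [0, 7] → cuts [1, 8]
  AzqIV (AGACCACG, off=2): starts [17] → cuts [19]
  MvoV (CTTTAG, off=1): no sites
  KluIX (TTAG, off=1): starts [31] → cuts [32]

Pooled cuts: [1, 8, 19, 32]

Fragment lengths:
  [0,1): 1 bp
  [1,8): 7 bp
  [8,19): 11 bp
  [19,32): 13 bp
  [32,45): 13 bp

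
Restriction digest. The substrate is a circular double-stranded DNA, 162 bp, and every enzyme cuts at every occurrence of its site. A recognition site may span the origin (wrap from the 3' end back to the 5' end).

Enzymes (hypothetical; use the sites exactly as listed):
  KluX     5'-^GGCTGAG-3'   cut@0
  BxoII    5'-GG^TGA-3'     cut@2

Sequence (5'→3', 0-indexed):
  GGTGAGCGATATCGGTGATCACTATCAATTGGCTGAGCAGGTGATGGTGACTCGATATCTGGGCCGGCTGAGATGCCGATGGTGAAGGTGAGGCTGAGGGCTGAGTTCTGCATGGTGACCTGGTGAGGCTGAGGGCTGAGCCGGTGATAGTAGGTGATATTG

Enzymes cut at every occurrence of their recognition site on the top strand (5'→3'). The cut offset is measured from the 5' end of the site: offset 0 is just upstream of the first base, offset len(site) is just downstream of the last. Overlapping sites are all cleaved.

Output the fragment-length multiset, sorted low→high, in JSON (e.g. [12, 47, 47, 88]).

[3,3,6,6,7,7,8,10,10,11,11,13,15,17,17,18]

Site scan:
  KluX GGCTGAG/0: at [30, 65, 91, 98, 126, 133] ⇒ [30, 65, 91, 98, 126, 133]
  BxoII GGTGA/2: at [0, 13, 39, 45, 80, 86, 113, 121, 142, 152] ⇒ [2, 15, 41, 47, 82, 88, 115, 123, 144, 154]

Pooled cuts: [2, 15, 30, 41, 47, 65, 82, 88, 91, 98, 115, 123, 126, 133, 144, 154]

Fragment lengths:
  2→15: 13 bp
  15→30: 15 bp
  30→41: 11 bp
  41→47: 6 bp
  47→65: 18 bp
  65→82: 17 bp
  82→88: 6 bp
  88→91: 3 bp
  91→98: 7 bp
  98→115: 17 bp
  115→123: 8 bp
  123→126: 3 bp
  126→133: 7 bp
  133→144: 11 bp
  144→154: 10 bp
  154→2 (wrap): 162-154+2 = 10 bp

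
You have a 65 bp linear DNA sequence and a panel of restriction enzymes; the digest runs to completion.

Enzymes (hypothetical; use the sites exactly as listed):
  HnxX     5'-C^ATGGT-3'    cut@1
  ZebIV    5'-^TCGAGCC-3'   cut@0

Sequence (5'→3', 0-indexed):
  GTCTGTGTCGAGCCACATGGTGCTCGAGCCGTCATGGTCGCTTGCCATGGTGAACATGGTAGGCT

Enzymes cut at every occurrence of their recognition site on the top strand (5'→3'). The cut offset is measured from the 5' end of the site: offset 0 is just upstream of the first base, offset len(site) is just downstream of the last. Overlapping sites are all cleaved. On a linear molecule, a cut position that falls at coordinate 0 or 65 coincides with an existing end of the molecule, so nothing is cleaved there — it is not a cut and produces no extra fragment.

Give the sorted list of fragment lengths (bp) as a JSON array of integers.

Scan for sites:
  HnxX (CATGGT, off=1): starts [15, 32, 45, 54] → cuts [16, 33, 46, 55]
  ZebIV (TCGAGCC, off=0): starts [7, 23] → cuts [7, 23]

All cut coordinates (distinct, sorted): [7, 16, 23, 33, 46, 55]

Fragment lengths:
  [0,7): 7 bp
  [7,16): 9 bp
  [16,23): 7 bp
  [23,33): 10 bp
  [33,46): 13 bp
  [46,55): 9 bp
  [55,65): 10 bp

[7,7,9,9,10,10,13]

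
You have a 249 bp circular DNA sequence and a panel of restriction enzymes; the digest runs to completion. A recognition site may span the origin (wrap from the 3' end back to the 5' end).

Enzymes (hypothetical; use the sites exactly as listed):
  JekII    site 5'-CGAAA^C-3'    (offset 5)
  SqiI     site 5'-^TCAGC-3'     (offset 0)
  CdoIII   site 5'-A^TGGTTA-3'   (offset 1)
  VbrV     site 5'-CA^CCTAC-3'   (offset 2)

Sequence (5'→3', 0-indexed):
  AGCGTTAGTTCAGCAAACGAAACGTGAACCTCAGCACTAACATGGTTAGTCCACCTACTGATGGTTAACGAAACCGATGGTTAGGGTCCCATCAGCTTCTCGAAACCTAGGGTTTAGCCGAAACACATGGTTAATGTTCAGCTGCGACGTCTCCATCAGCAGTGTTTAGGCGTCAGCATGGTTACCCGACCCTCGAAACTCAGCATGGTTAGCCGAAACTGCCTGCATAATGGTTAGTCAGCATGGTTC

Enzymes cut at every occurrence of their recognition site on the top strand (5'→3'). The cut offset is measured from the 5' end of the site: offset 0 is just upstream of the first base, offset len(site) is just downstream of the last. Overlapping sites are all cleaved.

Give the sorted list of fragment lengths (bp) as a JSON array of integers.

[1,4,4,6,6,7,8,8,10,10,11,11,12,12,12,13,13,14,14,17,18,18,20]

Per-enzyme occurrences:
  JekII (CGAAAC, off=5): starts [17, 68, 100, 118, 193, 213] → cuts [22, 73, 105, 123, 198, 218]
  SqiI (TCAGC, off=0): starts [9, 30, 91, 137, 155, 172, 199, 237, 247] → cuts [9, 30, 91, 137, 155, 172, 199, 237, 247]
  CdoIII (ATGGTTA, off=1): starts [41, 60, 76, 126, 177, 204, 229] → cuts [42, 61, 77, 127, 178, 205, 230]
  VbrV (CACCTAC, off=2): starts [51] → cuts [53]

All cut coordinates (distinct, sorted): [9, 22, 30, 42, 53, 61, 73, 77, 91, 105, 123, 127, 137, 155, 172, 178, 198, 199, 205, 218, 230, 237, 247]

Fragments:
  9→22: 13 bp
  22→30: 8 bp
  30→42: 12 bp
  42→53: 11 bp
  53→61: 8 bp
  61→73: 12 bp
  73→77: 4 bp
  77→91: 14 bp
  91→105: 14 bp
  105→123: 18 bp
  123→127: 4 bp
  127→137: 10 bp
  137→155: 18 bp
  155→172: 17 bp
  172→178: 6 bp
  178→198: 20 bp
  198→199: 1 bp
  199→205: 6 bp
  205→218: 13 bp
  218→230: 12 bp
  230→237: 7 bp
  237→247: 10 bp
  247→9 (wrap): 249-247+9 = 11 bp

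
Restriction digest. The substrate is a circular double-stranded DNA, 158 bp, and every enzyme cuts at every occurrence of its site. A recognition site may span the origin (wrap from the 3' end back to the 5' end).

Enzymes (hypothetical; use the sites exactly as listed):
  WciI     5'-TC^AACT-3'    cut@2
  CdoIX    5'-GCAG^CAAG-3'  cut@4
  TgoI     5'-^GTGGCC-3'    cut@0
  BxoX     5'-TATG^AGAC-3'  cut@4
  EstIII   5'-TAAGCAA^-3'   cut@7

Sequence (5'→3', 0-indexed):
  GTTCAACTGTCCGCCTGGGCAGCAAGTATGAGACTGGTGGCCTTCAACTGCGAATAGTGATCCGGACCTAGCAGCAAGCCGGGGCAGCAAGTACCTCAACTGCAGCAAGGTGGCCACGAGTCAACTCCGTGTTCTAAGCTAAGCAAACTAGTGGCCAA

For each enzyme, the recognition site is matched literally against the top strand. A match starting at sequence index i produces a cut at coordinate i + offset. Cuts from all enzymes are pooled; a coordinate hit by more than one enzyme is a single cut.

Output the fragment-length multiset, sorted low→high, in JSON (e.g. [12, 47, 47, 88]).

[4,4,6,8,8,9,10,12,13,13,18,24,29]

Per-enzyme occurrences:
  WciI TCAACT/2: at [2, 43, 95, 120] ⇒ [4, 45, 97, 122]
  CdoIX GCAGCAAG/4: at [18, 70, 83, 101] ⇒ [22, 74, 87, 105]
  TgoI GTGGCC/0: at [36, 109, 150] ⇒ [36, 109, 150]
  BxoX TATGAGAC/4: at [26] ⇒ [30]
  EstIII TAAGCAA/7: at [139] ⇒ [146]

All cut coordinates (distinct, sorted): [4, 22, 30, 36, 45, 74, 87, 97, 105, 109, 122, 146, 150]

Fragments:
  4→22: 18 bp
  22→30: 8 bp
  30→36: 6 bp
  36→45: 9 bp
  45→74: 29 bp
  74→87: 13 bp
  87→97: 10 bp
  97→105: 8 bp
  105→109: 4 bp
  109→122: 13 bp
  122→146: 24 bp
  146→150: 4 bp
  150→4 (wrap): 158-150+4 = 12 bp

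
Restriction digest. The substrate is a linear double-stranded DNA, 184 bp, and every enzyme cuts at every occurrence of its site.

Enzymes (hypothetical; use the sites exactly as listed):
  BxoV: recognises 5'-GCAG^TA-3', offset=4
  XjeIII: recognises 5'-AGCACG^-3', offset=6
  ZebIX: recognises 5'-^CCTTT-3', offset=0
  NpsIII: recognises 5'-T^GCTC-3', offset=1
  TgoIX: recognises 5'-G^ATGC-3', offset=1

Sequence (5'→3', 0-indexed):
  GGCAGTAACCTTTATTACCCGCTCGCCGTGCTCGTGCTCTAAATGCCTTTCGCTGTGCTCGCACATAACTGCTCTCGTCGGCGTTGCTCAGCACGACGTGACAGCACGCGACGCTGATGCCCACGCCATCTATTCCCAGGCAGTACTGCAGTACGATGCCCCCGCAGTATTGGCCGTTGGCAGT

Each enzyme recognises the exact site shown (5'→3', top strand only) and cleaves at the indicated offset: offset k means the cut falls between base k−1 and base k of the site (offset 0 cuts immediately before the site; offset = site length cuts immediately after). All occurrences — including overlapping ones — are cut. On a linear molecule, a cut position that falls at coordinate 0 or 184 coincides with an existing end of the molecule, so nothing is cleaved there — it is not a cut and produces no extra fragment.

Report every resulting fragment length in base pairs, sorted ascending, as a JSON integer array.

[3,4,5,6,8,8,10,10,11,12,13,14,15,17,21,27]

Scan for sites:
  BxoV (GCAGTA, off=4): starts [1, 139, 147, 163] → cuts [5, 143, 151, 167]
  XjeIII (AGCACG, off=6): starts [89, 102] → cuts [95, 108]
  ZebIX (CCTTT, off=0): starts [8, 45] → cuts [8, 45]
  NpsIII (TGCTC, off=1): starts [28, 34, 55, 69, 84] → cuts [29, 35, 56, 70, 85]
  TgoIX (GATGC, off=1): starts [115, 154] → cuts [116, 155]

Pooled cuts: [5, 8, 29, 35, 45, 56, 70, 85, 95, 108, 116, 143, 151, 155, 167]

Fragments:
  [0,5): 5 bp
  [5,8): 3 bp
  [8,29): 21 bp
  [29,35): 6 bp
  [35,45): 10 bp
  [45,56): 11 bp
  [56,70): 14 bp
  [70,85): 15 bp
  [85,95): 10 bp
  [95,108): 13 bp
  [108,116): 8 bp
  [116,143): 27 bp
  [143,151): 8 bp
  [151,155): 4 bp
  [155,167): 12 bp
  [167,184): 17 bp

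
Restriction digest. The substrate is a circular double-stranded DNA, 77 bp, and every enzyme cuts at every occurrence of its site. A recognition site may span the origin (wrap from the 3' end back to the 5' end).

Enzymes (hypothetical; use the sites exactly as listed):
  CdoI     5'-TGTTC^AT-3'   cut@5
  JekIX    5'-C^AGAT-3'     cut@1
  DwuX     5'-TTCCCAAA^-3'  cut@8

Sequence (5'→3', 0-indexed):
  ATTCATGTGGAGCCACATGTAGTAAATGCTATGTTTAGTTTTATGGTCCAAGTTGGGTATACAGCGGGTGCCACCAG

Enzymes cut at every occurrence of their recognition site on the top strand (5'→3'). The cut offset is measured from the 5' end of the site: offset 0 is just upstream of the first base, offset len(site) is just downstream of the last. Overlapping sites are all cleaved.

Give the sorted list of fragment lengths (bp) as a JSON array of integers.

Per-enzyme occurrences:
  CdoI (TGTTCAT, off=5): no sites
  JekIX (CAGAT, off=1): starts [74] → cuts [75]
  DwuX (TTCCCAAA, off=8): no sites

Pooled cuts: [75]

Fragment lengths:
  75→75 (wrap): 77-75+75 = 77 bp

[77]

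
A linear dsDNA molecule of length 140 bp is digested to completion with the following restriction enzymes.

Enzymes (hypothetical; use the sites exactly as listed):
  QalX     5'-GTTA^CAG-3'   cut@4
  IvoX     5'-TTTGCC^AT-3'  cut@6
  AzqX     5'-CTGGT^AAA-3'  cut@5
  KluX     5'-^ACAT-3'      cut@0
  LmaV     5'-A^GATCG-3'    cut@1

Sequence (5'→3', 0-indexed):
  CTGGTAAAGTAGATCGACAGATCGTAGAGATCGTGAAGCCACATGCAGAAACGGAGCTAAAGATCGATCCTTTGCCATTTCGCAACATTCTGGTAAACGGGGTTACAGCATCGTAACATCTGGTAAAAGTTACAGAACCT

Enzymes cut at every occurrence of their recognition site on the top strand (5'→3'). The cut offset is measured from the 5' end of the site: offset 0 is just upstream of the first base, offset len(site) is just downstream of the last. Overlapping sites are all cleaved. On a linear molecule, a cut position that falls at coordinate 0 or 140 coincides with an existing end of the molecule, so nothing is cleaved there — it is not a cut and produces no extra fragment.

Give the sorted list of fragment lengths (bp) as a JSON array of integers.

[5,6,8,8,8,8,9,9,10,10,11,12,15,21]

Per-enzyme occurrences:
  QalX (GTTACAG, off=4): starts [101, 128] → cuts [105, 132]
  IvoX (TTTGCCAT, off=6): starts [70] → cuts [76]
  AzqX (CTGGTAAA, off=5): starts [0, 89, 119] → cuts [5, 94, 124]
  KluX (ACAT, off=0): starts [40, 84, 115] → cuts [40, 84, 115]
  LmaV (AGATCG, off=1): starts [10, 18, 27, 60] → cuts [11, 19, 28, 61]

Pooled cuts: [5, 11, 19, 28, 40, 61, 76, 84, 94, 105, 115, 124, 132]

Fragments:
  [0,5): 5 bp
  [5,11): 6 bp
  [11,19): 8 bp
  [19,28): 9 bp
  [28,40): 12 bp
  [40,61): 21 bp
  [61,76): 15 bp
  [76,84): 8 bp
  [84,94): 10 bp
  [94,105): 11 bp
  [105,115): 10 bp
  [115,124): 9 bp
  [124,132): 8 bp
  [132,140): 8 bp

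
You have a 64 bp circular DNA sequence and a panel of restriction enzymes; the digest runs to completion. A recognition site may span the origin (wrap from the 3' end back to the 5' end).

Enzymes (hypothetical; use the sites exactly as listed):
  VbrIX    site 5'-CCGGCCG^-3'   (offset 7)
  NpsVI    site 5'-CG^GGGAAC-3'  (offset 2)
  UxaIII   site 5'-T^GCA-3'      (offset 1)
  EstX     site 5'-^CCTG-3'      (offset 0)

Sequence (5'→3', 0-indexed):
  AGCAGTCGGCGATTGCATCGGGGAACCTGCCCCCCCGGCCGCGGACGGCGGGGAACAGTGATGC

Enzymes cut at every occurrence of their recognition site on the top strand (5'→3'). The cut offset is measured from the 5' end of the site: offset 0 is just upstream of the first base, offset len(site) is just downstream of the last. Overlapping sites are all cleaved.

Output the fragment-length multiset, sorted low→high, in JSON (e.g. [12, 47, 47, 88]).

Scan for sites:
  VbrIX (CCGGCCG, off=7): starts [34] → cuts [41]
  NpsVI (CGGGGAAC, off=2): starts [18, 48] → cuts [20, 50]
  UxaIII (TGCA, off=1): starts [13, 61] → cuts [14, 62]
  EstX (CCTG, off=0): starts [25] → cuts [25]

All cut coordinates (distinct, sorted): [14, 20, 25, 41, 50, 62]

Fragment lengths:
  14→20: 6 bp
  20→25: 5 bp
  25→41: 16 bp
  41→50: 9 bp
  50→62: 12 bp
  62→14 (wrap): 64-62+14 = 16 bp

[5,6,9,12,16,16]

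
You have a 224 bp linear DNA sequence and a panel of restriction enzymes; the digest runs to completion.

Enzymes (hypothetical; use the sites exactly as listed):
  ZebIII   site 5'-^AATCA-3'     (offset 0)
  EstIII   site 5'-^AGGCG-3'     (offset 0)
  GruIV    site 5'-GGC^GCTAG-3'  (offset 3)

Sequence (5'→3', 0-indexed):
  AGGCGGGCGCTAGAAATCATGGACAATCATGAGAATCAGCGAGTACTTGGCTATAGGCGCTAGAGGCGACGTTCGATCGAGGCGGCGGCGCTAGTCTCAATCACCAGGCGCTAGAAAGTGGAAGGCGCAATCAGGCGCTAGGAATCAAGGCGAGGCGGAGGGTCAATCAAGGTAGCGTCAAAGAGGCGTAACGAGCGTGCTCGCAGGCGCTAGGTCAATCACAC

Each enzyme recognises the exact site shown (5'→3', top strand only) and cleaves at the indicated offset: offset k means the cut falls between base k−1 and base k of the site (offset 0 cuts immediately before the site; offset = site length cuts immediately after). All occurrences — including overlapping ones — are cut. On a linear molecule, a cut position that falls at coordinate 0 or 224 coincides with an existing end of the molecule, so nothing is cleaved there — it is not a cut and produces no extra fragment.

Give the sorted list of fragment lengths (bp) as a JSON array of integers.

Site scan:
  ZebIII AATCA/0: at [14, 24, 33, 98, 128, 142, 164, 216] ⇒ [14, 24, 33, 98, 128, 142, 164, 216]
  EstIII AGGCG/0: at [0, 54, 63, 79, 105, 122, 132, 147, 152, 183, 204] ⇒ [54, 63, 79, 105, 122, 132, 147, 152, 183, 204] (position 0 is a terminus of the linear molecule — no cut)
  GruIV GGCGCTAG/3: at [5, 55, 86, 106, 133, 205] ⇒ [8, 58, 89, 109, 136, 208]

Pooled cuts: [8, 14, 24, 33, 54, 58, 63, 79, 89, 98, 105, 109, 122, 128, 132, 136, 142, 147, 152, 164, 183, 204, 208, 216]

Fragments:
  [0,8): 8 bp
  [8,14): 6 bp
  [14,24): 10 bp
  [24,33): 9 bp
  [33,54): 21 bp
  [54,58): 4 bp
  [58,63): 5 bp
  [63,79): 16 bp
  [79,89): 10 bp
  [89,98): 9 bp
  [98,105): 7 bp
  [105,109): 4 bp
  [109,122): 13 bp
  [122,128): 6 bp
  [128,132): 4 bp
  [132,136): 4 bp
  [136,142): 6 bp
  [142,147): 5 bp
  [147,152): 5 bp
  [152,164): 12 bp
  [164,183): 19 bp
  [183,204): 21 bp
  [204,208): 4 bp
  [208,216): 8 bp
  [216,224): 8 bp

[4,4,4,4,4,5,5,5,6,6,6,7,8,8,8,9,9,10,10,12,13,16,19,21,21]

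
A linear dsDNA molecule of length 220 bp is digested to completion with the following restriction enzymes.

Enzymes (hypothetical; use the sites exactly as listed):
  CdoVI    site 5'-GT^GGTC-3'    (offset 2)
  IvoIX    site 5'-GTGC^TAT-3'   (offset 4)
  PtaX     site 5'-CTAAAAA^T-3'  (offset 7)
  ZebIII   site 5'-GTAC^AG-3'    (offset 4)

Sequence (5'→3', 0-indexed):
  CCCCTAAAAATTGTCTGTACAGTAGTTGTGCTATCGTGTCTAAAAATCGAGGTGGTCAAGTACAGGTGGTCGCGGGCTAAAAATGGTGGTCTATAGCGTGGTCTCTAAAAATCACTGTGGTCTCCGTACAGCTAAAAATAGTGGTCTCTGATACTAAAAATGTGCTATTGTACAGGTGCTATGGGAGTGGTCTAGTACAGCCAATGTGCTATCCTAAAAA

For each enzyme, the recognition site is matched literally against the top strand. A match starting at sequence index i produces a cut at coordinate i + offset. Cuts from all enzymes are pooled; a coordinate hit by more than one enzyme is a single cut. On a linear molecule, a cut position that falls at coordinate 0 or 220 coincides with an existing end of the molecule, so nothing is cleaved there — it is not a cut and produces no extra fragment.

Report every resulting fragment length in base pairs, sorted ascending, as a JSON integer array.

Scan for sites:
  CdoVI GTGGTC/2: at [51, 65, 85, 97, 116, 140, 186] ⇒ [53, 67, 87, 99, 118, 142, 188]
  IvoIX GTGCTAT/4: at [27, 161, 175, 205] ⇒ [31, 165, 179, 209]
  PtaX CTAAAAAT/7: at [3, 39, 76, 104, 131, 153] ⇒ [10, 46, 83, 111, 138, 160]
  ZebIII GTACAG/4: at [16, 59, 125, 169, 194] ⇒ [20, 63, 129, 173, 198]

All cut coordinates (distinct, sorted): [10, 20, 31, 46, 53, 63, 67, 83, 87, 99, 111, 118, 129, 138, 142, 160, 165, 173, 179, 188, 198, 209]

Fragments:
  [0,10): 10 bp
  [10,20): 10 bp
  [20,31): 11 bp
  [31,46): 15 bp
  [46,53): 7 bp
  [53,63): 10 bp
  [63,67): 4 bp
  [67,83): 16 bp
  [83,87): 4 bp
  [87,99): 12 bp
  [99,111): 12 bp
  [111,118): 7 bp
  [118,129): 11 bp
  [129,138): 9 bp
  [138,142): 4 bp
  [142,160): 18 bp
  [160,165): 5 bp
  [165,173): 8 bp
  [173,179): 6 bp
  [179,188): 9 bp
  [188,198): 10 bp
  [198,209): 11 bp
  [209,220): 11 bp

[4,4,4,5,6,7,7,8,9,9,10,10,10,10,11,11,11,11,12,12,15,16,18]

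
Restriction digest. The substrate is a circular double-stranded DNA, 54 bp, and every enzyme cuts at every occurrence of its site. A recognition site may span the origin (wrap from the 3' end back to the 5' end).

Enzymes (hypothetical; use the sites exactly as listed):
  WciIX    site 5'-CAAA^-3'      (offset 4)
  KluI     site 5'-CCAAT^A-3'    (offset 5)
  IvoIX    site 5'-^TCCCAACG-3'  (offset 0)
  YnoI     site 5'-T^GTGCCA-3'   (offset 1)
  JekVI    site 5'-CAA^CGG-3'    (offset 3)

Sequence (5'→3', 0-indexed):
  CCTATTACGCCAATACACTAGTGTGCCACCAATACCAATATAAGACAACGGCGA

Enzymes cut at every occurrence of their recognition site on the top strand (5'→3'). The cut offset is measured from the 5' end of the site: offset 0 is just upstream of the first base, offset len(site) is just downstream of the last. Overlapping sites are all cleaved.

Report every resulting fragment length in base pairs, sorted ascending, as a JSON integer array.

Per-enzyme occurrences:
  WciIX (CAAA, off=4): no sites
  KluI CCAATA/5: at [9, 28, 34] ⇒ [14, 33, 39]
  IvoIX (TCCCAACG, off=0): no sites
  YnoI TGTGCCA/1: at [21] ⇒ [22]
  JekVI CAACGG/3: at [45] ⇒ [48]

Pooled cuts: [14, 22, 33, 39, 48]

Fragment lengths:
  14→22: 8 bp
  22→33: 11 bp
  33→39: 6 bp
  39→48: 9 bp
  48→14 (wrap): 54-48+14 = 20 bp

[6,8,9,11,20]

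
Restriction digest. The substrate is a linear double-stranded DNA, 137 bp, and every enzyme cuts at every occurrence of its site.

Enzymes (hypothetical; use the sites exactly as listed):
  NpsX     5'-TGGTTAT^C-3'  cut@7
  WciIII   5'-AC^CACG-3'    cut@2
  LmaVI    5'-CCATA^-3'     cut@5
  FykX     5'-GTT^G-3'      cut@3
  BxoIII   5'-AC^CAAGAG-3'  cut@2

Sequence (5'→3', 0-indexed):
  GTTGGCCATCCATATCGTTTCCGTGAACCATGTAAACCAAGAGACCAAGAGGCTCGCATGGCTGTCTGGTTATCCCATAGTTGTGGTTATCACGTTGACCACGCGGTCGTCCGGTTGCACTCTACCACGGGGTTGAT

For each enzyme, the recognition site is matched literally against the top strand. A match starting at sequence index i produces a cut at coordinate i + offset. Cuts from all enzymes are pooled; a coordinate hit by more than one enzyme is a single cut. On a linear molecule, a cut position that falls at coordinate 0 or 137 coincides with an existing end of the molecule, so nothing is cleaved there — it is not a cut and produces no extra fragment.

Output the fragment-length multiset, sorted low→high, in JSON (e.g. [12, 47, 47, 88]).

Site scan:
  NpsX TGGTTATC/7: at [66, 83] ⇒ [73, 90]
  WciIII ACCACG/2: at [97, 123] ⇒ [99, 125]
  LmaVI CCATA/5: at [9, 74] ⇒ [14, 79]
  FykX GTTG/3: at [0, 79, 93, 113, 131] ⇒ [3, 82, 96, 116, 134]
  BxoIII ACCAAGAG/2: at [35, 43] ⇒ [37, 45]

Pooled cuts: [3, 14, 37, 45, 73, 79, 82, 90, 96, 99, 116, 125, 134]

Fragment lengths:
  [0,3): 3 bp
  [3,14): 11 bp
  [14,37): 23 bp
  [37,45): 8 bp
  [45,73): 28 bp
  [73,79): 6 bp
  [79,82): 3 bp
  [82,90): 8 bp
  [90,96): 6 bp
  [96,99): 3 bp
  [99,116): 17 bp
  [116,125): 9 bp
  [125,134): 9 bp
  [134,137): 3 bp

[3,3,3,3,6,6,8,8,9,9,11,17,23,28]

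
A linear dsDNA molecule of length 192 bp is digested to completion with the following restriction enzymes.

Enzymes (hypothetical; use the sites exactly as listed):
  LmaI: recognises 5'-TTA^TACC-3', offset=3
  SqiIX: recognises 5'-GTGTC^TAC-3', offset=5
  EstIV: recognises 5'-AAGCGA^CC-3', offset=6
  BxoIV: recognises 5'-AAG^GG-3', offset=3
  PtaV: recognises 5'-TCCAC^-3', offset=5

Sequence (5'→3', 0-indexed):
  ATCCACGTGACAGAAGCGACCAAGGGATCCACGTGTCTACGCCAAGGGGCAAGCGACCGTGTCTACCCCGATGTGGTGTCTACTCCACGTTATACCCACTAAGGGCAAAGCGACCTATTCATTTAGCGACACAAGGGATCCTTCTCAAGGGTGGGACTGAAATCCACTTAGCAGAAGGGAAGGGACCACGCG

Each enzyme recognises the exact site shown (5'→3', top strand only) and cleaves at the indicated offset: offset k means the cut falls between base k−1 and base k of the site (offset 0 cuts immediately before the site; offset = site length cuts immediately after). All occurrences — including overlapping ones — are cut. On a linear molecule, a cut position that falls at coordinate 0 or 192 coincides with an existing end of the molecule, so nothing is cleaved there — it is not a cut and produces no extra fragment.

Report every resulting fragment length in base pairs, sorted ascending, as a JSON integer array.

[4,5,5,5,6,7,8,8,9,10,10,10,10,11,13,14,17,18,22]

Scan for sites:
  LmaI (TTATACC, off=3): starts [89] → cuts [92]
  SqiIX (GTGTCTAC, off=5): starts [32, 58, 75] → cuts [37, 63, 80]
  EstIV (AAGCGACC, off=6): starts [13, 50, 107] → cuts [19, 56, 113]
  BxoIV (AAGGG, off=3): starts [21, 43, 100, 132, 146, 174, 179] → cuts [24, 46, 103, 135, 149, 177, 182]
  PtaV (TCCAC, off=5): starts [1, 27, 83, 162] → cuts [6, 32, 88, 167]

Pooled cuts: [6, 19, 24, 32, 37, 46, 56, 63, 80, 88, 92, 103, 113, 135, 149, 167, 177, 182]

Fragment lengths:
  [0,6): 6 bp
  [6,19): 13 bp
  [19,24): 5 bp
  [24,32): 8 bp
  [32,37): 5 bp
  [37,46): 9 bp
  [46,56): 10 bp
  [56,63): 7 bp
  [63,80): 17 bp
  [80,88): 8 bp
  [88,92): 4 bp
  [92,103): 11 bp
  [103,113): 10 bp
  [113,135): 22 bp
  [135,149): 14 bp
  [149,167): 18 bp
  [167,177): 10 bp
  [177,182): 5 bp
  [182,192): 10 bp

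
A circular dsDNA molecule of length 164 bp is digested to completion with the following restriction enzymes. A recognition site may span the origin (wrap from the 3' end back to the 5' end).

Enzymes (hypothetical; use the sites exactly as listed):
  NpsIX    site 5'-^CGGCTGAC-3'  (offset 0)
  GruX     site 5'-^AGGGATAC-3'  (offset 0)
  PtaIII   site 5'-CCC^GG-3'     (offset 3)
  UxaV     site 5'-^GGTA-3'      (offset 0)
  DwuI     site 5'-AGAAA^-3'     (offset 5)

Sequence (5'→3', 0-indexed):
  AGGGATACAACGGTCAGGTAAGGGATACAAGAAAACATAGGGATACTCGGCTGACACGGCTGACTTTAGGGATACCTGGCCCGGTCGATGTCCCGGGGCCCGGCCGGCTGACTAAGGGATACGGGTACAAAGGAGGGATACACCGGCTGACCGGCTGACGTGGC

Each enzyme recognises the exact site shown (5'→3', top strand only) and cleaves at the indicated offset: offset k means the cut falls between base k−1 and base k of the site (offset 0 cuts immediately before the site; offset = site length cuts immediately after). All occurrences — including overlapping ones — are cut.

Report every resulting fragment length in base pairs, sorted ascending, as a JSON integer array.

Scan for sites:
  NpsIX (CGGCTGAC, off=0): starts [47, 56, 104, 143, 151] → cuts [47, 56, 104, 143, 151]
  GruX (AGGGATAC, off=0): starts [0, 20, 38, 67, 114, 133] → cuts [0, 20, 38, 67, 114, 133]
  PtaIII (CCCGG, off=3): starts [79, 91, 98] → cuts [82, 94, 101]
  UxaV (GGTA, off=0): starts [16, 123] → cuts [16, 123]
  DwuI (AGAAA, off=5): starts [29] → cuts [34]

All cut coordinates (distinct, sorted): [0, 16, 20, 34, 38, 47, 56, 67, 82, 94, 101, 104, 114, 123, 133, 143, 151]

Fragments:
  0→16: 16 bp
  16→20: 4 bp
  20→34: 14 bp
  34→38: 4 bp
  38→47: 9 bp
  47→56: 9 bp
  56→67: 11 bp
  67→82: 15 bp
  82→94: 12 bp
  94→101: 7 bp
  101→104: 3 bp
  104→114: 10 bp
  114→123: 9 bp
  123→133: 10 bp
  133→143: 10 bp
  143→151: 8 bp
  151→0 (wrap): 164-151+0 = 13 bp

[3,4,4,7,8,9,9,9,10,10,10,11,12,13,14,15,16]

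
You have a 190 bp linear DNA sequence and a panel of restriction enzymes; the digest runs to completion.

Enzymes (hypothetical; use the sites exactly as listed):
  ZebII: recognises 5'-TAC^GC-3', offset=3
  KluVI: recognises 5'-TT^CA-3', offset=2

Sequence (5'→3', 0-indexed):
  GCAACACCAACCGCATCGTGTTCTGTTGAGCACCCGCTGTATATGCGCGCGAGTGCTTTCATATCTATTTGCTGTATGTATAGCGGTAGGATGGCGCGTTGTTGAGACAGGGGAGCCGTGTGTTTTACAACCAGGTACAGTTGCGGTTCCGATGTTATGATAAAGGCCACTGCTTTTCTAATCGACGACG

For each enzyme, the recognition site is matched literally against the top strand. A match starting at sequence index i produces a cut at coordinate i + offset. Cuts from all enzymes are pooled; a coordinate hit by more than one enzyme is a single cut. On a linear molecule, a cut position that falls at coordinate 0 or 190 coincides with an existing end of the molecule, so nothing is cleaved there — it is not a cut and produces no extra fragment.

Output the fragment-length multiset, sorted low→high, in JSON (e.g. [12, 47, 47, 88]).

Scan for sites:
  ZebII (TACGC, off=3): no sites
  KluVI TTCA/2: at [57] ⇒ [59]

Pooled cuts: [59]

Fragment lengths:
  [0,59): 59 bp
  [59,190): 131 bp

[59,131]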